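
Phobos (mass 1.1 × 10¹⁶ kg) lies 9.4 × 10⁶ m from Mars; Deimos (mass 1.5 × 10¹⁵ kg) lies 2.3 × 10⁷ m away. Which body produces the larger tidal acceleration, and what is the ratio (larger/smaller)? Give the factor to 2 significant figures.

Phobos, by a factor of ≈ 110

The tide-raising term goes as M/d³ (the gradient of a 1/d² field).
Phobos: (1.1 × 10¹⁶) / (9.4 × 10⁶)³ = 1.324 × 10⁻⁵
Deimos: (1.5 × 10¹⁵) / (2.3 × 10⁷)³ = 1.233 × 10⁻⁷
Ratio (larger/smaller) = 110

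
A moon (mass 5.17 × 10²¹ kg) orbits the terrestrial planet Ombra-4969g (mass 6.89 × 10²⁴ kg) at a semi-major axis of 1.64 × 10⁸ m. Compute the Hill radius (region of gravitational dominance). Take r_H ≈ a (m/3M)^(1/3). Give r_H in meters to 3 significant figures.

r_H ≈ a (m/3M)^(1/3)
    = (1.64 × 10⁸) × (5.17 × 10²¹ / (3 × 6.89 × 10²⁴))^(1/3)
    = 1.03 × 10⁷ m

1.03 × 10⁷ m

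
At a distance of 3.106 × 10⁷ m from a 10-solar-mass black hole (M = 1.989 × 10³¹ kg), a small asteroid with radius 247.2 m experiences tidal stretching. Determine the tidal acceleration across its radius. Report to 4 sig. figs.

2.190 × 10¹ m/s²

Since r ≪ d, expand the inverse-square field across one radius to get the leading 2GMr/d³ term.
Δg = 2GMr/d³
   = 2 × (6.674 × 10⁻¹¹) × (1.989 × 10³¹) × (247.2) / (3.106 × 10⁷)³
   = 2.190 × 10¹ m/s²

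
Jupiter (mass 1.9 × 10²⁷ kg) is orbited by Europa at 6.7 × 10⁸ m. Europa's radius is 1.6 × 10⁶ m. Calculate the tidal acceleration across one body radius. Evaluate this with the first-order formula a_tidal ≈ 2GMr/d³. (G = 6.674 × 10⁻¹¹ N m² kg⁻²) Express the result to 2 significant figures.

1.3 × 10⁻³ m/s²

The tidal stretch is the gradient of GM/d² times the body's extent r, hence the 1/d³ dependence.
Δa = 2GMr/d³
   = 2 × (6.674 × 10⁻¹¹) × (1.9 × 10²⁷) × (1.6 × 10⁶) / (6.7 × 10⁸)³
   = 1.3 × 10⁻³ m/s²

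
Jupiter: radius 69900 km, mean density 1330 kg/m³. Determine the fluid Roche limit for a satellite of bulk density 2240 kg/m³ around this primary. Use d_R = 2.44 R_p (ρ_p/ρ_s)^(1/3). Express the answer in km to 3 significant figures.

d_R = 2.44 × 69900 km × (1330/2240)^(1/3)
    = 1.43 × 10⁵ km

1.43 × 10⁵ km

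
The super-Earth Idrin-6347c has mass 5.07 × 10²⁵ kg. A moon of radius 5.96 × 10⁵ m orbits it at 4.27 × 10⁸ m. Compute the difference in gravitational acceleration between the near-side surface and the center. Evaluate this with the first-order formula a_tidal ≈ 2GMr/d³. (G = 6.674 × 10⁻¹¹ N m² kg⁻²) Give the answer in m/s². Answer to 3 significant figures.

5.18 × 10⁻⁵ m/s²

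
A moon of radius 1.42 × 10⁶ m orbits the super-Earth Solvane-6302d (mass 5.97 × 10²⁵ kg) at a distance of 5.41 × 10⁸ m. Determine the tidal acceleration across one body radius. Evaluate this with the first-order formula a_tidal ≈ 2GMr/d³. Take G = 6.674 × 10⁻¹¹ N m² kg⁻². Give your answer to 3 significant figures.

The tidal stretch is the gradient of GM/d² times the body's extent r, hence the 1/d³ dependence.
a_tidal = 2GMr/d³
        = 2 × (6.674 × 10⁻¹¹) × (5.97 × 10²⁵) × (1.42 × 10⁶) / (5.41 × 10⁸)³
        = 7.15 × 10⁻⁵ m/s²

7.15 × 10⁻⁵ m/s²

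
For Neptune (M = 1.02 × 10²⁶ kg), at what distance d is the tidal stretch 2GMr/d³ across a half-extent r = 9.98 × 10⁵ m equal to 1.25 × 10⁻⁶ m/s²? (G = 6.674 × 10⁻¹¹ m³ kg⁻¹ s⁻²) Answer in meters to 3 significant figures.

2GMr/d³ = a_tidal  ⇒  d = (2GMr / a_tidal)^(1/3)
d = (2 × 6.674×10⁻¹¹ × (1.02 × 10²⁶) × (9.98 × 10⁵) / (1.25 × 10⁻⁶))^(1/3)
  = 2.22 × 10⁹ m

2.22 × 10⁹ m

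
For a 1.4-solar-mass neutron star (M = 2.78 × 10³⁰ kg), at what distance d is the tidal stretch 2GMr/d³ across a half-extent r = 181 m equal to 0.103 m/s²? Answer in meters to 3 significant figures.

2GMr/d³ = a_tidal  ⇒  d = (2GMr / a_tidal)^(1/3)
d = (2 × 6.674×10⁻¹¹ × (2.78 × 10³⁰) × (181) / (0.103))^(1/3)
  = 8.67 × 10⁷ m

8.67 × 10⁷ m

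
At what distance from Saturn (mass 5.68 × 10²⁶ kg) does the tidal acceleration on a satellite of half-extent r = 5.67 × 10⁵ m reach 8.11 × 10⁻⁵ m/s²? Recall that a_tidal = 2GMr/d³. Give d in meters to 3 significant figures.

8.09 × 10⁸ m

2GMr/d³ = a_tidal  ⇒  d = (2GMr / a_tidal)^(1/3)
d = (2 × 6.674×10⁻¹¹ × (5.68 × 10²⁶) × (5.67 × 10⁵) / (8.11 × 10⁻⁵))^(1/3)
  = 8.09 × 10⁸ m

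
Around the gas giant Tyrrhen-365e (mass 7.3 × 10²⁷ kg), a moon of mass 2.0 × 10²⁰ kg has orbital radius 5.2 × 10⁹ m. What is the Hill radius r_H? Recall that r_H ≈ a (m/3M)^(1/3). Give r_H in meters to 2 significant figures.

r_H ≈ a (m/3M)^(1/3)
    = (5.2 × 10⁹) × (2.0 × 10²⁰ / (3 × 7.3 × 10²⁷))^(1/3)
    = 1.1 × 10⁷ m

1.1 × 10⁷ m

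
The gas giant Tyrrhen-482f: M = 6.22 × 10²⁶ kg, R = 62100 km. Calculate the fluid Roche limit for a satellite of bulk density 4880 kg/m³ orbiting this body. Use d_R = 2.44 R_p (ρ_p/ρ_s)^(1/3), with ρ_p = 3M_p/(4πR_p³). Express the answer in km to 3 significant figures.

ρ_p = 3M_p/(4πR_p³) = 3 × (6.22 × 10²⁶) / (4π × (6.21 × 10⁷ m)³) = 620 kg/m³
d_R = 2.44 × 62100 km × (620/4880)^(1/3)
    = 76200 km

76200 km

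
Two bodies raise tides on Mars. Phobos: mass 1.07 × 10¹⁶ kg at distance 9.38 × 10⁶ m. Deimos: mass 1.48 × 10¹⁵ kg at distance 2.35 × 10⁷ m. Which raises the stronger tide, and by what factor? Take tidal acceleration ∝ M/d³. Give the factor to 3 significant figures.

Tidal acceleration ∝ M/d³, so compare M/d³ for each.
Phobos: (1.07 × 10¹⁶) / (9.38 × 10⁶)³ = 1.297 × 10⁻⁵
Deimos: (1.48 × 10¹⁵) / (2.35 × 10⁷)³ = 1.140 × 10⁻⁷
Ratio (larger/smaller) = 114

Phobos, by a factor of ≈ 114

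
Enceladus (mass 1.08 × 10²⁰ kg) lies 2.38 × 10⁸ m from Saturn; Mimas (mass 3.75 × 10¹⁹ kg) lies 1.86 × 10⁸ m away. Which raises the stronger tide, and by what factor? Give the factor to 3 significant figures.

Enceladus, by a factor of ≈ 1.37

Compare M/d³ for the two perturbers:
Enceladus: (1.08 × 10²⁰) / (2.38 × 10⁸)³ = 8.011 × 10⁻⁶
Mimas: (3.75 × 10¹⁹) / (1.86 × 10⁸)³ = 5.828 × 10⁻⁶
Ratio (larger/smaller) = 1.37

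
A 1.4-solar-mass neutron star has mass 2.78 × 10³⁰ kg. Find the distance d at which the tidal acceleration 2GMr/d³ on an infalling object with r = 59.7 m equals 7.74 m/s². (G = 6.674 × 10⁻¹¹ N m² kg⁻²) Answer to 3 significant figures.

1.42 × 10⁷ m

2GMr/d³ = a_tidal  ⇒  d = (2GMr / a_tidal)^(1/3)
d = (2 × 6.674×10⁻¹¹ × (2.78 × 10³⁰) × (59.7) / (7.74))^(1/3)
  = 1.42 × 10⁷ m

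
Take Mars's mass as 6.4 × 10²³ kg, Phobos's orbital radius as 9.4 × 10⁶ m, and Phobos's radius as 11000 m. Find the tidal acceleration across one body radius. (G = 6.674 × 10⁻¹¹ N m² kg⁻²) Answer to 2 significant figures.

1.1 × 10⁻³ m/s²

Δg = 2GMr/d³
   = 2 × (6.674 × 10⁻¹¹) × (6.4 × 10²³) × (11000) / (9.4 × 10⁶)³
   = 1.1 × 10⁻³ m/s²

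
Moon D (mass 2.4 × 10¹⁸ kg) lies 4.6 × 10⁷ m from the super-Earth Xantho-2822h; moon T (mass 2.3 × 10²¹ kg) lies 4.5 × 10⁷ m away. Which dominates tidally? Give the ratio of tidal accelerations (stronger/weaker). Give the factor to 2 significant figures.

Moon T, by a factor of ≈ 1000

Tidal stretch scales as M/d³; compute that for each body.
Moon D: (2.4 × 10¹⁸) / (4.6 × 10⁷)³ = 2.466 × 10⁻⁵
Moon T: (2.3 × 10²¹) / (4.5 × 10⁷)³ = 2.524 × 10⁻²
Ratio (larger/smaller) = 1000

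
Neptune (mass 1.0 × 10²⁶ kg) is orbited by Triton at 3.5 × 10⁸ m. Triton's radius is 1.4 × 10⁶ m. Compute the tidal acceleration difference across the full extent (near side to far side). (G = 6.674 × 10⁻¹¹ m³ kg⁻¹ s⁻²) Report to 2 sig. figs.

Δg = 4GMr/d³
   = 4 × (6.674 × 10⁻¹¹) × (1.0 × 10²⁶) × (1.4 × 10⁶) / (3.5 × 10⁸)³
   = 8.7 × 10⁻⁴ m/s²

8.7 × 10⁻⁴ m/s²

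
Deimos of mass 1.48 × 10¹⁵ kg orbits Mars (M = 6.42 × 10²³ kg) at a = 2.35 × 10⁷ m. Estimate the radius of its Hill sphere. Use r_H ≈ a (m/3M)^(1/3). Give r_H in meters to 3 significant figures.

2.15 × 10⁴ m

r_H ≈ a (m/3M)^(1/3)
    = (2.35 × 10⁷) × (1.48 × 10¹⁵ / (3 × 6.42 × 10²³))^(1/3)
    = 2.15 × 10⁴ m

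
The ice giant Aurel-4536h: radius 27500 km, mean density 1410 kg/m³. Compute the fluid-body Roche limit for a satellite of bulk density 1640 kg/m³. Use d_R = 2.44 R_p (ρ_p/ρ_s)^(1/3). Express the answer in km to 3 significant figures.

d_R = 2.44 × 27500 km × (1410/1640)^(1/3)
    = 63800 km

63800 km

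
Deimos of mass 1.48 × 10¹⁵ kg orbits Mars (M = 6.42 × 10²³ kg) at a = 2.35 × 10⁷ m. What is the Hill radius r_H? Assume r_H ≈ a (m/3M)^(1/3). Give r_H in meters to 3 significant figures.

2.15 × 10⁴ m

r_H ≈ a (m/3M)^(1/3)
    = (2.35 × 10⁷) × (1.48 × 10¹⁵ / (3 × 6.42 × 10²³))^(1/3)
    = 2.15 × 10⁴ m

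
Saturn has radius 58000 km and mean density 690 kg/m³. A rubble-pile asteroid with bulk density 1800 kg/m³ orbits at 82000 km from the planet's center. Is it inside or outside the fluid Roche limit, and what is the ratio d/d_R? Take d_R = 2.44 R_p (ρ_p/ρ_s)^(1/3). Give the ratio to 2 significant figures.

d_R = 2.44 × (58000 km) × (690/1800)^(1/3) = 1.028 × 10⁵ km
d/d_R = (82000) / (1.028 × 10⁵) = 0.80
Since d/d_R < 1, the body is inside the Roche limit.

inside; d/d_R ≈ 0.80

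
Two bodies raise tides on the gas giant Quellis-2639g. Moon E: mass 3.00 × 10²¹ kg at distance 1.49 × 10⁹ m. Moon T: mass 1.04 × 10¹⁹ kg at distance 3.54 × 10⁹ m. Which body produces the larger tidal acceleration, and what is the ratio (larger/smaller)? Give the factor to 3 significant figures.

Tidal acceleration ∝ M/d³, so compare M/d³ for each.
Moon E: (3.00 × 10²¹) / (1.49 × 10⁹)³ = 9.069 × 10⁻⁷
Moon T: (1.04 × 10¹⁹) / (3.54 × 10⁹)³ = 2.344 × 10⁻¹⁰
Ratio (larger/smaller) = 3870

Moon E, by a factor of ≈ 3870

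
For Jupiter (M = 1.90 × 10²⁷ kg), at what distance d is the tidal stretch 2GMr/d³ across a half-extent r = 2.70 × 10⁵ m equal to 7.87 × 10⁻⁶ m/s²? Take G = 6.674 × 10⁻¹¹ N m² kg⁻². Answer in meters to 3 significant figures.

2GMr/d³ = a_tidal  ⇒  d = (2GMr / a_tidal)^(1/3)
d = (2 × 6.674×10⁻¹¹ × (1.90 × 10²⁷) × (2.70 × 10⁵) / (7.87 × 10⁻⁶))^(1/3)
  = 2.06 × 10⁹ m

2.06 × 10⁹ m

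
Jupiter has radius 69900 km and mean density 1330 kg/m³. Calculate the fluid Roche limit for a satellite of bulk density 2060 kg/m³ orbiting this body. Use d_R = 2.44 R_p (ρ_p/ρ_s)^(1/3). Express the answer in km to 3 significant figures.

1.47 × 10⁵ km

d_R = 2.44 × 69900 km × (1330/2060)^(1/3)
    = 1.47 × 10⁵ km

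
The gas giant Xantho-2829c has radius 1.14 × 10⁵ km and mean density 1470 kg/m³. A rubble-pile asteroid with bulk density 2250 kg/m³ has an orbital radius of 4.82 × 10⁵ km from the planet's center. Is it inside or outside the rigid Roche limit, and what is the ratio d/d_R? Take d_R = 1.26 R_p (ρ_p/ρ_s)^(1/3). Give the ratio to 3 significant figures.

d_R = 1.26 × (1.14 × 10⁵ km) × (1470/2250)^(1/3) = 1.246 × 10⁵ km
d/d_R = (4.82 × 10⁵) / (1.246 × 10⁵) = 3.87
Since d/d_R > 1, the body is outside the Roche limit.

outside; d/d_R ≈ 3.87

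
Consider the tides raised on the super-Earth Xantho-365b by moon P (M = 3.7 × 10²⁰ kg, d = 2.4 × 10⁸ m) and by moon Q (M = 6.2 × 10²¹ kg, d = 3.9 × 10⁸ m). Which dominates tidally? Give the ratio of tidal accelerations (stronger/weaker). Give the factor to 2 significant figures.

Moon Q, by a factor of ≈ 3.9

Tidal stretch scales as M/d³; compute that for each body.
Moon P: (3.7 × 10²⁰) / (2.4 × 10⁸)³ = 2.677 × 10⁻⁵
Moon Q: (6.2 × 10²¹) / (3.9 × 10⁸)³ = 1.045 × 10⁻⁴
Ratio (larger/smaller) = 3.9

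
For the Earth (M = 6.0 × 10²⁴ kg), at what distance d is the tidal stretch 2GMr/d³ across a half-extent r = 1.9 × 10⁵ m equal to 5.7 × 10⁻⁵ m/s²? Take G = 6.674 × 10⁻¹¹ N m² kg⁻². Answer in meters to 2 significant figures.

1.4 × 10⁸ m

2GMr/d³ = a_tidal  ⇒  d = (2GMr / a_tidal)^(1/3)
d = (2 × 6.674×10⁻¹¹ × (6.0 × 10²⁴) × (1.9 × 10⁵) / (5.7 × 10⁻⁵))^(1/3)
  = 1.4 × 10⁸ m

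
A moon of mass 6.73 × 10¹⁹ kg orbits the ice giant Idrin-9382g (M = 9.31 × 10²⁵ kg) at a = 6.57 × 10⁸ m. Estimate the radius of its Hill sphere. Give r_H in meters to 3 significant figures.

4.09 × 10⁶ m

r_H ≈ a (m/3M)^(1/3)
    = (6.57 × 10⁸) × (6.73 × 10¹⁹ / (3 × 9.31 × 10²⁵))^(1/3)
    = 4.09 × 10⁶ m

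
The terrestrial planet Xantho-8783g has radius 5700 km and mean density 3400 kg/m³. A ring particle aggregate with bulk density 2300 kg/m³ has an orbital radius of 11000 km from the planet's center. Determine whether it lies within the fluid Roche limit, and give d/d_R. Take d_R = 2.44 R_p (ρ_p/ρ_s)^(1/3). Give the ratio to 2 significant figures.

d_R = 2.44 × (5700 km) × (3400/2300)^(1/3) = 15840 km
d/d_R = (11000) / (15840) = 0.69
Since d/d_R < 1, the body is inside the Roche limit.

inside; d/d_R ≈ 0.69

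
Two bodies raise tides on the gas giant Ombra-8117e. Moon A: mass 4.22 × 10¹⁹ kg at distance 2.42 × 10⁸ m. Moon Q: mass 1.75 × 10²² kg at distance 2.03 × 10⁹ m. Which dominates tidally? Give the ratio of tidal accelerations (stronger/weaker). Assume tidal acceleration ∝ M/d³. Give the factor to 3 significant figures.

Moon A, by a factor of ≈ 1.42

Tidal stretch scales as M/d³; compute that for each body.
Moon A: (4.22 × 10¹⁹) / (2.42 × 10⁸)³ = 2.978 × 10⁻⁶
Moon Q: (1.75 × 10²²) / (2.03 × 10⁹)³ = 2.092 × 10⁻⁶
Ratio (larger/smaller) = 1.42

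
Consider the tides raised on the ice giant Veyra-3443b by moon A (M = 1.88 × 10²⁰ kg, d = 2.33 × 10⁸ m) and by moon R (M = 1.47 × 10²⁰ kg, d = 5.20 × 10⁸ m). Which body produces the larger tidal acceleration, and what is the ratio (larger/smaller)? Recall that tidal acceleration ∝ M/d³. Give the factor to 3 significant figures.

Moon A, by a factor of ≈ 14.2

Tidal acceleration ∝ M/d³, so compare M/d³ for each.
Moon A: (1.88 × 10²⁰) / (2.33 × 10⁸)³ = 1.486 × 10⁻⁵
Moon R: (1.47 × 10²⁰) / (5.20 × 10⁸)³ = 1.045 × 10⁻⁶
Ratio (larger/smaller) = 14.2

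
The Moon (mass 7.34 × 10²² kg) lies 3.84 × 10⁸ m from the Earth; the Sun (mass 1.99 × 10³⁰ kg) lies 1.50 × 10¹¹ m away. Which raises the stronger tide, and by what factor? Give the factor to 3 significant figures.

The Moon, by a factor of ≈ 2.20

Compare M/d³ for the two perturbers:
The Moon: (7.34 × 10²²) / (3.84 × 10⁸)³ = 1.296 × 10⁻³
The Sun: (1.99 × 10³⁰) / (1.50 × 10¹¹)³ = 5.896 × 10⁻⁴
Ratio (larger/smaller) = 2.20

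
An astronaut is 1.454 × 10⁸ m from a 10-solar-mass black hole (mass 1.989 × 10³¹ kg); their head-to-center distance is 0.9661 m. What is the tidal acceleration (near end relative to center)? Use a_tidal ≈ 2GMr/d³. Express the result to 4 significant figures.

Δg = 2GMr/d³
   = 2 × (6.674 × 10⁻¹¹) × (1.989 × 10³¹) × (0.9661) / (1.454 × 10⁸)³
   = 8.344 × 10⁻⁴ m/s²

8.344 × 10⁻⁴ m/s²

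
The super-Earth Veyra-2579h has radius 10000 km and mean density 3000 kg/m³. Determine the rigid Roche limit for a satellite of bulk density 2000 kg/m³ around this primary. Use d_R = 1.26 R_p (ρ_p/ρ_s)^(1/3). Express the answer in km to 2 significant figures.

14000 km

d_R = 1.26 × 10000 km × (3000/2000)^(1/3)
    = 14000 km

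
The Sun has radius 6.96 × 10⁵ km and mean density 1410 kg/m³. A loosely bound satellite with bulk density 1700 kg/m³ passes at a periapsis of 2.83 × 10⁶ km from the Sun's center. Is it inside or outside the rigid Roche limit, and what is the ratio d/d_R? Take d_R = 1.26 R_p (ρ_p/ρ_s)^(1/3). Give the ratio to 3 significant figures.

outside; d/d_R ≈ 3.43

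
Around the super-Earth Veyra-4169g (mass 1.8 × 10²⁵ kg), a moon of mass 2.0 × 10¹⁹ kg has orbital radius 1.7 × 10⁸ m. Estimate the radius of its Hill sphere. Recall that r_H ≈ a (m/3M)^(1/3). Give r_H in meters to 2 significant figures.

1.2 × 10⁶ m

r_H ≈ a (m/3M)^(1/3)
    = (1.7 × 10⁸) × (2.0 × 10¹⁹ / (3 × 1.8 × 10²⁵))^(1/3)
    = 1.2 × 10⁶ m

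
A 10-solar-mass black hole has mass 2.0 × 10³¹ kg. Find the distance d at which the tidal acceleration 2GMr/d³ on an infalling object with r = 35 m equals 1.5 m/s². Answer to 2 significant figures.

2GMr/d³ = a_tidal  ⇒  d = (2GMr / a_tidal)^(1/3)
d = (2 × 6.674×10⁻¹¹ × (2.0 × 10³¹) × (35) / (1.5))^(1/3)
  = 4.0 × 10⁷ m

4.0 × 10⁷ m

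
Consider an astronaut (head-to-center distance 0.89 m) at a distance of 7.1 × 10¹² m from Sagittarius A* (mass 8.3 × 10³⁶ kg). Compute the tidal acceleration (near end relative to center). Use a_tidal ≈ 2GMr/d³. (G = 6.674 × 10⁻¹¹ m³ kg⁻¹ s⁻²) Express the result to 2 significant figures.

Δa = 2GMr/d³
   = 2 × (6.674 × 10⁻¹¹) × (8.3 × 10³⁶) × (0.89) / (7.1 × 10¹²)³
   = 2.8 × 10⁻¹² m/s²

2.8 × 10⁻¹² m/s²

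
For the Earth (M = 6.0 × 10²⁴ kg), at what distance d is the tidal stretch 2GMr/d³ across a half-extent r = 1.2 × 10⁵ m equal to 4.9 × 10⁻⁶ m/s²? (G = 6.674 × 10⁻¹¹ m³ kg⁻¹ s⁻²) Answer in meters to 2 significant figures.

2GMr/d³ = a_tidal  ⇒  d = (2GMr / a_tidal)^(1/3)
d = (2 × 6.674×10⁻¹¹ × (6.0 × 10²⁴) × (1.2 × 10⁵) / (4.9 × 10⁻⁶))^(1/3)
  = 2.7 × 10⁸ m

2.7 × 10⁸ m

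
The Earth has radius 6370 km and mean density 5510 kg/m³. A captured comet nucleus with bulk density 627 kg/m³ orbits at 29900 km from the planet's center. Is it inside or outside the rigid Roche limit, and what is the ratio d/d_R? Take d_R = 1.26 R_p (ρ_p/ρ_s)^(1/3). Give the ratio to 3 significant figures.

outside; d/d_R ≈ 1.81

d_R = 1.26 × (6370 km) × (5510/627)^(1/3) = 16560 km
d/d_R = (29900) / (16560) = 1.81
Since d/d_R > 1, the body is outside the Roche limit.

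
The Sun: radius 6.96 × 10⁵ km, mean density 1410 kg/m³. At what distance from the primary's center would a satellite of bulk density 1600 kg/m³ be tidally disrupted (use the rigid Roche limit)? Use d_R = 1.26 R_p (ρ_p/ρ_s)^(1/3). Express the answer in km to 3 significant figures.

d_R = 1.26 × 6.96 × 10⁵ km × (1410/1600)^(1/3)
    = 8.41 × 10⁵ km

8.41 × 10⁵ km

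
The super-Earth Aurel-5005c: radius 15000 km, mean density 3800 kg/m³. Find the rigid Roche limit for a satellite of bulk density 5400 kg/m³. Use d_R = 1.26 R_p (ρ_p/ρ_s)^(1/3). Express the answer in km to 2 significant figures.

17000 km

d_R = 1.26 × 15000 km × (3800/5400)^(1/3)
    = 17000 km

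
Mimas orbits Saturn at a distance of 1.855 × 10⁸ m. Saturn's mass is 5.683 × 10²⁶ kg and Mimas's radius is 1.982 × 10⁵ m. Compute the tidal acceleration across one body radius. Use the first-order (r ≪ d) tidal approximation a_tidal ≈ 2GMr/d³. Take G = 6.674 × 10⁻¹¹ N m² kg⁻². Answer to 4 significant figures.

2.355 × 10⁻³ m/s²

Δa = 2GMr/d³
   = 2 × (6.674 × 10⁻¹¹) × (5.683 × 10²⁶) × (1.982 × 10⁵) / (1.855 × 10⁸)³
   = 2.355 × 10⁻³ m/s²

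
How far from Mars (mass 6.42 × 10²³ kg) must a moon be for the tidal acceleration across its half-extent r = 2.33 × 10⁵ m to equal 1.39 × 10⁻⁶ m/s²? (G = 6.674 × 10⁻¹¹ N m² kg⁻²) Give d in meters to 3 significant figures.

2.43 × 10⁸ m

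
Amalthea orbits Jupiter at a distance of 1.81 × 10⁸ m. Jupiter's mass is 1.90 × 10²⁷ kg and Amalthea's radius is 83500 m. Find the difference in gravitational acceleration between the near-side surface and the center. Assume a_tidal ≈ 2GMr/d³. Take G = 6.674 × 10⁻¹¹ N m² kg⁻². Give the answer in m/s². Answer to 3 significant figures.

Δg = 2GMr/d³
   = 2 × (6.674 × 10⁻¹¹) × (1.90 × 10²⁷) × (83500) / (1.81 × 10⁸)³
   = 3.57 × 10⁻³ m/s²

3.57 × 10⁻³ m/s²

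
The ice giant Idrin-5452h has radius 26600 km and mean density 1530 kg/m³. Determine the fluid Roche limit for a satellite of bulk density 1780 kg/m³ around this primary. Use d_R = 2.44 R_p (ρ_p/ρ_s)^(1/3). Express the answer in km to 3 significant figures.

61700 km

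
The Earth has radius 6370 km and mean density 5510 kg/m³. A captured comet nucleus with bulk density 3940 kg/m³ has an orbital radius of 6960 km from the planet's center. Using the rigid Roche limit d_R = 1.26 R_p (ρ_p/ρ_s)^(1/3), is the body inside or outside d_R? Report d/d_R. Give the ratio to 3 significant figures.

inside; d/d_R ≈ 0.775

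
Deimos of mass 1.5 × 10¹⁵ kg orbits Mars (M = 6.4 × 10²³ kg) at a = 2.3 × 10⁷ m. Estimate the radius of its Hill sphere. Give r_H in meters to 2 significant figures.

r_H ≈ a (m/3M)^(1/3)
    = (2.3 × 10⁷) × (1.5 × 10¹⁵ / (3 × 6.4 × 10²³))^(1/3)
    = 2.1 × 10⁴ m

2.1 × 10⁴ m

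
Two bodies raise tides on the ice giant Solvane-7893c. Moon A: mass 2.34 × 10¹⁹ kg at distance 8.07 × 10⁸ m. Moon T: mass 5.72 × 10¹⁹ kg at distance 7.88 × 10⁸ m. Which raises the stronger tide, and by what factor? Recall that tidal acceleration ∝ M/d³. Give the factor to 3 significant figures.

Tidal stretch scales as M/d³; compute that for each body.
Moon A: (2.34 × 10¹⁹) / (8.07 × 10⁸)³ = 4.452 × 10⁻⁸
Moon T: (5.72 × 10¹⁹) / (7.88 × 10⁸)³ = 1.169 × 10⁻⁷
Ratio (larger/smaller) = 2.63

Moon T, by a factor of ≈ 2.63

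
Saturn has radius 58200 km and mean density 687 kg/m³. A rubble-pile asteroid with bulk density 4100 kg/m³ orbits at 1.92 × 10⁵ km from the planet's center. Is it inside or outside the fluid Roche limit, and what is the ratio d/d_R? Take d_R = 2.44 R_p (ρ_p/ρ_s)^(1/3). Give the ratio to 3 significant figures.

d_R = 2.44 × (58200 km) × (687/4100)^(1/3) = 78290 km
d/d_R = (1.92 × 10⁵) / (78290) = 2.45
Since d/d_R > 1, the body is outside the Roche limit.

outside; d/d_R ≈ 2.45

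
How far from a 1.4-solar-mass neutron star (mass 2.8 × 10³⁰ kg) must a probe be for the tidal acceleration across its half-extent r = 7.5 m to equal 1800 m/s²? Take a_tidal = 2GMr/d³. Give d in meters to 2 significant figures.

1.2 × 10⁶ m

2GMr/d³ = a_tidal  ⇒  d = (2GMr / a_tidal)^(1/3)
d = (2 × 6.674×10⁻¹¹ × (2.8 × 10³⁰) × (7.5) / (1800))^(1/3)
  = 1.2 × 10⁶ m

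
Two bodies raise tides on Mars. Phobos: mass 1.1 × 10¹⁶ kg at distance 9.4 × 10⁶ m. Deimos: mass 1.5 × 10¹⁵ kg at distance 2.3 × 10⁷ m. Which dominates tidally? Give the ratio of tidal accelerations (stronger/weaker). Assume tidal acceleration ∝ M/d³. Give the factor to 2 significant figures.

Phobos, by a factor of ≈ 110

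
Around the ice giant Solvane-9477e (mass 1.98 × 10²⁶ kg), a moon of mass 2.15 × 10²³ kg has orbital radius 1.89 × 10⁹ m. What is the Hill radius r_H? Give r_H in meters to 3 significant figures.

r_H ≈ a (m/3M)^(1/3)
    = (1.89 × 10⁹) × (2.15 × 10²³ / (3 × 1.98 × 10²⁶))^(1/3)
    = 1.35 × 10⁸ m

1.35 × 10⁸ m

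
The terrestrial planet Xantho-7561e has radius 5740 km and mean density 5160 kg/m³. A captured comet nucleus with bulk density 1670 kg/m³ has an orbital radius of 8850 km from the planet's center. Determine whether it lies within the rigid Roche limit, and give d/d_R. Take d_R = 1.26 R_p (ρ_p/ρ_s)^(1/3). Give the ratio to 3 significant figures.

inside; d/d_R ≈ 0.840

d_R = 1.26 × (5740 km) × (5160/1670)^(1/3) = 10530 km
d/d_R = (8850) / (10530) = 0.840
Since d/d_R < 1, the body is inside the Roche limit.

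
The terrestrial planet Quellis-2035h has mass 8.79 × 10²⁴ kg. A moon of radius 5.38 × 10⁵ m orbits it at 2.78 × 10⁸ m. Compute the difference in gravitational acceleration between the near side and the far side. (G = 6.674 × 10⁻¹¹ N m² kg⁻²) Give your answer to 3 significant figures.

5.88 × 10⁻⁵ m/s²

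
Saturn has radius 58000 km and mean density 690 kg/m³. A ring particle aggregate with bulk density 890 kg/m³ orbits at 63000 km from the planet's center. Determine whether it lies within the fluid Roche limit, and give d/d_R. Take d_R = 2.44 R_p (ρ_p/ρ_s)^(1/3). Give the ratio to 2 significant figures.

inside; d/d_R ≈ 0.48

d_R = 2.44 × (58000 km) × (690/890)^(1/3) = 1.300 × 10⁵ km
d/d_R = (63000) / (1.300 × 10⁵) = 0.48
Since d/d_R < 1, the body is inside the Roche limit.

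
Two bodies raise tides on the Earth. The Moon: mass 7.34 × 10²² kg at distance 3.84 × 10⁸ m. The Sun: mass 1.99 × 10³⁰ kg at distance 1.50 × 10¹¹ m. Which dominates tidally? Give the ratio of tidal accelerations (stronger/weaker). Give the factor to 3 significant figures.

Compare M/d³ for the two perturbers:
The Moon: (7.34 × 10²²) / (3.84 × 10⁸)³ = 1.296 × 10⁻³
The Sun: (1.99 × 10³⁰) / (1.50 × 10¹¹)³ = 5.896 × 10⁻⁴
Ratio (larger/smaller) = 2.20

The Moon, by a factor of ≈ 2.20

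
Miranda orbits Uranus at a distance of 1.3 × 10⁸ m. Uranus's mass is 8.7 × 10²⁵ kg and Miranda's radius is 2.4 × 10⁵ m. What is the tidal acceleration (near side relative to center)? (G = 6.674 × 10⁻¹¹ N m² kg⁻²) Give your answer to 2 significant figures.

Δg = 2GMr/d³
   = 2 × (6.674 × 10⁻¹¹) × (8.7 × 10²⁵) × (2.4 × 10⁵) / (1.3 × 10⁸)³
   = 1.3 × 10⁻³ m/s²

1.3 × 10⁻³ m/s²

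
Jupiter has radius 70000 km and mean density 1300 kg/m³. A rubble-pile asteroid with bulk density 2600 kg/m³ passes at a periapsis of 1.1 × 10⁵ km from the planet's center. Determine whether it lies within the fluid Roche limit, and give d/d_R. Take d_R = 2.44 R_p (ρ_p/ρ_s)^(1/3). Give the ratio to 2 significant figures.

inside; d/d_R ≈ 0.81

d_R = 2.44 × (70000 km) × (1300/2600)^(1/3) = 1.356 × 10⁵ km
d/d_R = (1.1 × 10⁵) / (1.356 × 10⁵) = 0.81
Since d/d_R < 1, the body is inside the Roche limit.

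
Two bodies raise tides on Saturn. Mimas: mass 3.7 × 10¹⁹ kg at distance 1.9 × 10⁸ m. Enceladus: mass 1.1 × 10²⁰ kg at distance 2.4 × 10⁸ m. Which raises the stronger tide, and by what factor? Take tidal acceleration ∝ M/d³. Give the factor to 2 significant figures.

Enceladus, by a factor of ≈ 1.5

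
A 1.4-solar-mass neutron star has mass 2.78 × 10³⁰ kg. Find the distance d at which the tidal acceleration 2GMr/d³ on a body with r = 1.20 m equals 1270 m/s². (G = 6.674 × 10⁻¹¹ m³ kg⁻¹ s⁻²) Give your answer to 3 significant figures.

2GMr/d³ = a_tidal  ⇒  d = (2GMr / a_tidal)^(1/3)
d = (2 × 6.674×10⁻¹¹ × (2.78 × 10³⁰) × (1.20) / (1270))^(1/3)
  = 7.05 × 10⁵ m

7.05 × 10⁵ m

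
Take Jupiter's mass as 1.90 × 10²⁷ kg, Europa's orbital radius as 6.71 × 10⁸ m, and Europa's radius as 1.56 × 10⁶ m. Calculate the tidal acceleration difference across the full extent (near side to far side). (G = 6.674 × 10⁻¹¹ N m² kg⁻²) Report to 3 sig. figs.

Near-to-far spans 2r, so the tidal difference is twice the near-to-center value: 4GMr/d³.
Δa = 4GMr/d³
   = 4 × (6.674 × 10⁻¹¹) × (1.90 × 10²⁷) × (1.56 × 10⁶) / (6.71 × 10⁸)³
   = 2.62 × 10⁻³ m/s²

2.62 × 10⁻³ m/s²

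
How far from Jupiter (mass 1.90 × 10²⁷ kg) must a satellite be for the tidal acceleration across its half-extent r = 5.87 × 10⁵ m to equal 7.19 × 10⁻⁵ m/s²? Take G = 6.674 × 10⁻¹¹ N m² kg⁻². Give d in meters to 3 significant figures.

1.27 × 10⁹ m

2GMr/d³ = a_tidal  ⇒  d = (2GMr / a_tidal)^(1/3)
d = (2 × 6.674×10⁻¹¹ × (1.90 × 10²⁷) × (5.87 × 10⁵) / (7.19 × 10⁻⁵))^(1/3)
  = 1.27 × 10⁹ m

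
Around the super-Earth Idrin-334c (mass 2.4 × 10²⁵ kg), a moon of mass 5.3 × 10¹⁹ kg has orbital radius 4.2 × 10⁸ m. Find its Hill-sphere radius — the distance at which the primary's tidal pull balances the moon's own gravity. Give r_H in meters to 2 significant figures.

r_H ≈ a (m/3M)^(1/3)
    = (4.2 × 10⁸) × (5.3 × 10¹⁹ / (3 × 2.4 × 10²⁵))^(1/3)
    = 3.8 × 10⁶ m

3.8 × 10⁶ m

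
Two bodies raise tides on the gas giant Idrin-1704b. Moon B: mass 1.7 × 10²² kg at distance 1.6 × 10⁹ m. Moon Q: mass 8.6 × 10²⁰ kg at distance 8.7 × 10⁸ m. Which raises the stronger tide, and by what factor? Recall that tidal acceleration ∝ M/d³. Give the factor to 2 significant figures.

Moon B, by a factor of ≈ 3.2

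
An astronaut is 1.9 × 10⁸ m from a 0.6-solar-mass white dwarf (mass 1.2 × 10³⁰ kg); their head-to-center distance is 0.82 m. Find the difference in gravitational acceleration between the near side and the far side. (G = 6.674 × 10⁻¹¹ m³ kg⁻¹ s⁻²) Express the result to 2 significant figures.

3.8 × 10⁻⁵ m/s²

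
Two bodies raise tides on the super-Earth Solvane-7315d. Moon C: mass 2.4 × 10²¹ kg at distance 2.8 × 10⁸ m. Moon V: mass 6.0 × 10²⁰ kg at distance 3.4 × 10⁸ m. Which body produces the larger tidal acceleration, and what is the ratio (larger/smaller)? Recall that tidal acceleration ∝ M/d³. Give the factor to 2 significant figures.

Compare M/d³ for the two perturbers:
Moon C: (2.4 × 10²¹) / (2.8 × 10⁸)³ = 1.093 × 10⁻⁴
Moon V: (6.0 × 10²⁰) / (3.4 × 10⁸)³ = 1.527 × 10⁻⁵
Ratio (larger/smaller) = 7.2

Moon C, by a factor of ≈ 7.2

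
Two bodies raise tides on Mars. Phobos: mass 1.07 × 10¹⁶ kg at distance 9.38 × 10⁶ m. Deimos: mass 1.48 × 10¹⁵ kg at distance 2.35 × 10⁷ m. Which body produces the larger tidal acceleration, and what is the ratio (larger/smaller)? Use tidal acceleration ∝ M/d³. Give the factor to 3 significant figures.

Tidal stretch scales as M/d³; compute that for each body.
Phobos: (1.07 × 10¹⁶) / (9.38 × 10⁶)³ = 1.297 × 10⁻⁵
Deimos: (1.48 × 10¹⁵) / (2.35 × 10⁷)³ = 1.140 × 10⁻⁷
Ratio (larger/smaller) = 114

Phobos, by a factor of ≈ 114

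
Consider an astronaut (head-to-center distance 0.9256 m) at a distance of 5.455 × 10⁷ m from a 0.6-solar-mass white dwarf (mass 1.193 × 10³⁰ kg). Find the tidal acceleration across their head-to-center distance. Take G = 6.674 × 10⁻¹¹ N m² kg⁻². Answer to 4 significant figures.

9.080 × 10⁻⁴ m/s²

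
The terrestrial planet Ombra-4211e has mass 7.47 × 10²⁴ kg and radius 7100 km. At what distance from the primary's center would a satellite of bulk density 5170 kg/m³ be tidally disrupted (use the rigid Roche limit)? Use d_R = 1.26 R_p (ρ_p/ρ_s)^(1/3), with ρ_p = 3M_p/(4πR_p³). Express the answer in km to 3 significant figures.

8840 km

ρ_p = 3M_p/(4πR_p³) = 3 × (7.47 × 10²⁴) / (4π × (7.10 × 10⁶ m)³) = 4980 kg/m³
d_R = 1.26 × 7100 km × (4980/5170)^(1/3)
    = 8840 km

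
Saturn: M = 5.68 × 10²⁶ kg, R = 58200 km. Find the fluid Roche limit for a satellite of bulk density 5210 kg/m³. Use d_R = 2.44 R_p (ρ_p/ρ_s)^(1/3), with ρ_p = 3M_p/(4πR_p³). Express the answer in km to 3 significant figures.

ρ_p = 3M_p/(4πR_p³) = 3 × (5.68 × 10²⁶) / (4π × (5.82 × 10⁷ m)³) = 688 kg/m³
d_R = 2.44 × 58200 km × (688/5210)^(1/3)
    = 72300 km

72300 km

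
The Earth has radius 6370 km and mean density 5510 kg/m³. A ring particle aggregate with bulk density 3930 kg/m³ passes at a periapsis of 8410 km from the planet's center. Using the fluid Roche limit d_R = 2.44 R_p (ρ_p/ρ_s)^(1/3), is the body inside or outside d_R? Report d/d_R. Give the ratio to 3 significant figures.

d_R = 2.44 × (6370 km) × (5510/3930)^(1/3) = 17400 km
d/d_R = (8410) / (17400) = 0.483
Since d/d_R < 1, the body is inside the Roche limit.

inside; d/d_R ≈ 0.483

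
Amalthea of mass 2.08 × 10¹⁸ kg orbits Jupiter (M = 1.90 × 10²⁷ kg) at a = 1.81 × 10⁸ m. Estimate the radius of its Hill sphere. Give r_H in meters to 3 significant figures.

r_H ≈ a (m/3M)^(1/3)
    = (1.81 × 10⁸) × (2.08 × 10¹⁸ / (3 × 1.90 × 10²⁷))^(1/3)
    = 1.29 × 10⁵ m

1.29 × 10⁵ m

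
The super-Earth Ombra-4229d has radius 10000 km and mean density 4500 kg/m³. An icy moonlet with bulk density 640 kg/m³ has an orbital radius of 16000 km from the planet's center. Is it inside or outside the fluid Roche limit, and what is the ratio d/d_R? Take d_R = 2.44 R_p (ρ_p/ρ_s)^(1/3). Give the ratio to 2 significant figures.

d_R = 2.44 × (10000 km) × (4500/640)^(1/3) = 46740 km
d/d_R = (16000) / (46740) = 0.34
Since d/d_R < 1, the body is inside the Roche limit.

inside; d/d_R ≈ 0.34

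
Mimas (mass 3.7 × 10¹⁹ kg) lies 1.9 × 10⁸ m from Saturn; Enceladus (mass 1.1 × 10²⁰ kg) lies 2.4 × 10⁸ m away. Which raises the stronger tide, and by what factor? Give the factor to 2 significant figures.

Compare M/d³ for the two perturbers:
Mimas: (3.7 × 10¹⁹) / (1.9 × 10⁸)³ = 5.394 × 10⁻⁶
Enceladus: (1.1 × 10²⁰) / (2.4 × 10⁸)³ = 7.957 × 10⁻⁶
Ratio (larger/smaller) = 1.5

Enceladus, by a factor of ≈ 1.5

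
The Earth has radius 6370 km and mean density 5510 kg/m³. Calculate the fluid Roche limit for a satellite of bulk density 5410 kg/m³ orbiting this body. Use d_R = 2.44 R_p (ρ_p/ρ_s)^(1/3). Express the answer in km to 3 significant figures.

d_R = 2.44 × 6370 km × (5510/5410)^(1/3)
    = 15600 km

15600 km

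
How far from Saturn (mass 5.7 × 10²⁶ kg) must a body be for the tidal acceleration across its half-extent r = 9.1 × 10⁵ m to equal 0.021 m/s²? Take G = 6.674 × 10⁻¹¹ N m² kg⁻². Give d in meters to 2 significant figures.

1.5 × 10⁸ m

2GMr/d³ = a_tidal  ⇒  d = (2GMr / a_tidal)^(1/3)
d = (2 × 6.674×10⁻¹¹ × (5.7 × 10²⁶) × (9.1 × 10⁵) / (0.021))^(1/3)
  = 1.5 × 10⁸ m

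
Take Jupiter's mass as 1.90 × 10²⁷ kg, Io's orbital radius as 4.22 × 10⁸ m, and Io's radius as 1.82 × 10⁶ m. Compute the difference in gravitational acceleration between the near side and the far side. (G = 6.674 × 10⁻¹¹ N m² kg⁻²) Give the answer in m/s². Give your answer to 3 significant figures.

Δa = 4GMr/d³
   = 4 × (6.674 × 10⁻¹¹) × (1.90 × 10²⁷) × (1.82 × 10⁶) / (4.22 × 10⁸)³
   = 1.23 × 10⁻² m/s²

1.23 × 10⁻² m/s²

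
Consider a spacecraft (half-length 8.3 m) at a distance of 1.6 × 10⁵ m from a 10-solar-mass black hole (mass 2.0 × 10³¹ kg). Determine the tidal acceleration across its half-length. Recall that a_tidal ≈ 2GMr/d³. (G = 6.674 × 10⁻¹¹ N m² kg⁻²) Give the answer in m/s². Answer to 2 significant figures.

5.4 × 10⁶ m/s²

Differencing GM/(d−r)² and GM/d² to first order in r/d gives 2GMr/d³.
Δa = 2GMr/d³
   = 2 × (6.674 × 10⁻¹¹) × (2.0 × 10³¹) × (8.3) / (1.6 × 10⁵)³
   = 5.4 × 10⁶ m/s²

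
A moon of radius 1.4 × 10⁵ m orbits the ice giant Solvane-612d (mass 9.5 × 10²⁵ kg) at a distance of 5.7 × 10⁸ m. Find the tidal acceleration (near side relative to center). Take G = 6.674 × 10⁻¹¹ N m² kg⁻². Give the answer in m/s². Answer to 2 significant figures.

9.6 × 10⁻⁶ m/s²

Δa = 2GMr/d³
   = 2 × (6.674 × 10⁻¹¹) × (9.5 × 10²⁵) × (1.4 × 10⁵) / (5.7 × 10⁸)³
   = 9.6 × 10⁻⁶ m/s²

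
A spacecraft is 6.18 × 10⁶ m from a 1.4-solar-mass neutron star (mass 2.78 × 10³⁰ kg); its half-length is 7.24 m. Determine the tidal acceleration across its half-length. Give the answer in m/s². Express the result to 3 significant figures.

1.14 × 10¹ m/s²

Δa = 2GMr/d³
   = 2 × (6.674 × 10⁻¹¹) × (2.78 × 10³⁰) × (7.24) / (6.18 × 10⁶)³
   = 1.14 × 10¹ m/s²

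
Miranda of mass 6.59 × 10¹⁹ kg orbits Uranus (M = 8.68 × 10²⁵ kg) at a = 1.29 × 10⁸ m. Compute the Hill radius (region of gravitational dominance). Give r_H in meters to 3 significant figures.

r_H ≈ a (m/3M)^(1/3)
    = (1.29 × 10⁸) × (6.59 × 10¹⁹ / (3 × 8.68 × 10²⁵))^(1/3)
    = 8.16 × 10⁵ m

8.16 × 10⁵ m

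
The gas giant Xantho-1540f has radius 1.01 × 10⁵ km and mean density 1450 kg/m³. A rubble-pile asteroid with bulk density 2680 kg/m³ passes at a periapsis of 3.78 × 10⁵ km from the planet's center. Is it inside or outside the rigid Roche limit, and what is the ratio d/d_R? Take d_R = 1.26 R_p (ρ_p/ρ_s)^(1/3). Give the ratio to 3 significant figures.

d_R = 1.26 × (1.01 × 10⁵ km) × (1450/2680)^(1/3) = 1.037 × 10⁵ km
d/d_R = (3.78 × 10⁵) / (1.037 × 10⁵) = 3.65
Since d/d_R > 1, the body is outside the Roche limit.

outside; d/d_R ≈ 3.65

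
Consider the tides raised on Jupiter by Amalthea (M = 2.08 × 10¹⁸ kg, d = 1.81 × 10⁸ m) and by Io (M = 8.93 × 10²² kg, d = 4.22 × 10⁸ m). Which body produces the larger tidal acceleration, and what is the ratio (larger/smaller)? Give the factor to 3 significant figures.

Tidal acceleration ∝ M/d³, so compare M/d³ for each.
Amalthea: (2.08 × 10¹⁸) / (1.81 × 10⁸)³ = 3.508 × 10⁻⁷
Io: (8.93 × 10²²) / (4.22 × 10⁸)³ = 1.188 × 10⁻³
Ratio (larger/smaller) = 3390

Io, by a factor of ≈ 3390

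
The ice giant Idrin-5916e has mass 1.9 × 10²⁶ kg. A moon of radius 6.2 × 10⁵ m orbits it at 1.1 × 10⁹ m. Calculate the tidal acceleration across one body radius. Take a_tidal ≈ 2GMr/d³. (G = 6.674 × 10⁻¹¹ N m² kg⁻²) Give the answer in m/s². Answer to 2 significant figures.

Since r ≪ d, expand the inverse-square field across one radius to get the leading 2GMr/d³ term.
Δa = 2GMr/d³
   = 2 × (6.674 × 10⁻¹¹) × (1.9 × 10²⁶) × (6.2 × 10⁵) / (1.1 × 10⁹)³
   = 1.2 × 10⁻⁵ m/s²

1.2 × 10⁻⁵ m/s²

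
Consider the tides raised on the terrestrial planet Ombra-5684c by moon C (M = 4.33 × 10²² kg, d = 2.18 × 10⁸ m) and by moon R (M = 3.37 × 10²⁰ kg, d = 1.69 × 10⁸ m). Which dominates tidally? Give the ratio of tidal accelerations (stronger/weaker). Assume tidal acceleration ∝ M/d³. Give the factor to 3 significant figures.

The tide-raising term goes as M/d³ (the gradient of a 1/d² field).
Moon C: (4.33 × 10²²) / (2.18 × 10⁸)³ = 4.179 × 10⁻³
Moon R: (3.37 × 10²⁰) / (1.69 × 10⁸)³ = 6.982 × 10⁻⁵
Ratio (larger/smaller) = 59.9

Moon C, by a factor of ≈ 59.9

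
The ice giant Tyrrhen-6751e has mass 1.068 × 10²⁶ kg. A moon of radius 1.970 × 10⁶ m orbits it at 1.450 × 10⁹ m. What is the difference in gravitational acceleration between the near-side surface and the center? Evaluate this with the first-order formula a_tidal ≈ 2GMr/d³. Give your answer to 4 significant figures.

Δa = 2GMr/d³
   = 2 × (6.674 × 10⁻¹¹) × (1.068 × 10²⁶) × (1.970 × 10⁶) / (1.450 × 10⁹)³
   = 9.212 × 10⁻⁶ m/s²

9.212 × 10⁻⁶ m/s²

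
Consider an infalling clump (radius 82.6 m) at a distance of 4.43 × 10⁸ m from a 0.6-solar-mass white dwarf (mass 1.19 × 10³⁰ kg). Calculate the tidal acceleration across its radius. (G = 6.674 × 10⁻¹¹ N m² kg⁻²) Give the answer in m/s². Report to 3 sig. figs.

Δa = 2GMr/d³
   = 2 × (6.674 × 10⁻¹¹) × (1.19 × 10³⁰) × (82.6) / (4.43 × 10⁸)³
   = 1.51 × 10⁻⁴ m/s²

1.51 × 10⁻⁴ m/s²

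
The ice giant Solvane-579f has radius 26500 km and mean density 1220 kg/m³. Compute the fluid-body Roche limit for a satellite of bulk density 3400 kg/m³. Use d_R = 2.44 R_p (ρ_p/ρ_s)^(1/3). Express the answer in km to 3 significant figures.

45900 km

d_R = 2.44 × 26500 km × (1220/3400)^(1/3)
    = 45900 km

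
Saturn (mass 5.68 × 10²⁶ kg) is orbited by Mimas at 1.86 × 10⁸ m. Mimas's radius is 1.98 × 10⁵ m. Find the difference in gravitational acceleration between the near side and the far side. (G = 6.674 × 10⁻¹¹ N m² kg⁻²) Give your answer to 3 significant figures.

4.67 × 10⁻³ m/s²

a_tidal = 4GMr/d³
        = 4 × (6.674 × 10⁻¹¹) × (5.68 × 10²⁶) × (1.98 × 10⁵) / (1.86 × 10⁸)³
        = 4.67 × 10⁻³ m/s²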